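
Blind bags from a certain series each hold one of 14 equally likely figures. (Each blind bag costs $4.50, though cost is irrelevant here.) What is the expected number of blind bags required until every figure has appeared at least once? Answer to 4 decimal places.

After k distinct figures have appeared, the next blind bag gives a new one with probability (14-k)/14, so the expected wait for the (k+1)-th is 14/(14-k).
E[T] = 14/14 + 14/13 + 14/12 + ... + 14/2 + 14/1 = 14·H_{14}.
H_{14} = 3.25156, so E[T] = 45.52187.

45.5219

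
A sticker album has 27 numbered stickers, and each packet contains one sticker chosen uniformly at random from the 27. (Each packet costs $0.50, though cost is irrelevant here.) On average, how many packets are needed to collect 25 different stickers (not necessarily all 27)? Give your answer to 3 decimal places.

Going from k to k+1 distinct takes a geometric number of packets with mean 27/(27-k).
Sum over k = 0,...,24: E = 27/27 + 27/26 + 27/25 + ... + 27/4 + 27/3 = 64.5693.

64.569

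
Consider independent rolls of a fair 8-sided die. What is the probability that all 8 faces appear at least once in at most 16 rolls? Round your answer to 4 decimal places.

Let A_i be the event that face i is missing after 16 rolls. By inclusion–exclusion on the A_i,
P(all seen) = Σ_{j=0}^{8} (-1)^j C(8,j)((8-j)/8)^16
= 1.00000 - 0.94454 + 0.28063 - 0.03036 + 0.00107 - 0.00001 + 0.00000 - 0.00000 + 0.00000
= 0.30680.

0.3068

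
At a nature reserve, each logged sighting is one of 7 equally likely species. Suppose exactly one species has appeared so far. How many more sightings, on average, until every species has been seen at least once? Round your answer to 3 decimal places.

The wait to go from k to k+1 distinct species is geometric with mean 7/(7-k).
Sum over k = 1,...,6: E = 7/6 + 7/5 + 7/4 + 7/3 + 7/2 + 7/1 = 17.1500.

17.150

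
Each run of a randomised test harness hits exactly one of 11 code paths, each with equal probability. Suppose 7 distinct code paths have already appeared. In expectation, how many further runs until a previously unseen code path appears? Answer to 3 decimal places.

2.750

The number of runs until the next new code path is geometric with success probability 4/11, so its mean is 11/4.
E = 11/4 = 2.7500.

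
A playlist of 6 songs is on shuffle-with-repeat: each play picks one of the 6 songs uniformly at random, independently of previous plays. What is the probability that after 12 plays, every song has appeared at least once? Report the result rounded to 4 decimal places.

0.4378

Let A_i be the event that song i is missing after 12 plays. By inclusion–exclusion on the A_i,
P(all seen) = Σ_{j=0}^{6} (-1)^j C(6,j)((6-j)/6)^12
= 1.00000 - 0.67294 + 0.11561 - 0.00488 + 0.00003 - 0.00000 + 0.00000
= 0.43782.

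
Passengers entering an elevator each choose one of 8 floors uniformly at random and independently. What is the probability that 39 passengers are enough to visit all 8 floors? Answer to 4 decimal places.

By inclusion–exclusion over which floors are missing,
P(all seen) = Σ_{j=0}^{8} (-1)^j C(8,j)((8-j)/8)^39
= 1.00000 - 0.04379 + 0.00038 - 0.00000 + 0.00000 - 0.00000 + 0.00000 - 0.00000 + 0.00000
= 0.95658.

0.9566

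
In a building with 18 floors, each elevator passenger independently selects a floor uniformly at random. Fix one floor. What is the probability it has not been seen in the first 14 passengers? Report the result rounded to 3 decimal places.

0.449

Each passenger misses the fixed floor with probability (18-1)/18 = 17/18, independently.
P(still missing after 14) = (17/18)^14 = 0.4492.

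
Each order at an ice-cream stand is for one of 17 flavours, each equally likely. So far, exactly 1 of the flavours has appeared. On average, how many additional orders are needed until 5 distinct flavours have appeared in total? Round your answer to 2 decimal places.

4.72

The wait to go from k to k+1 distinct flavours is geometric with mean 17/(17-k).
Sum over k = 1,...,4: E = 17/16 + 17/15 + 17/14 + 17/13 = 4.718.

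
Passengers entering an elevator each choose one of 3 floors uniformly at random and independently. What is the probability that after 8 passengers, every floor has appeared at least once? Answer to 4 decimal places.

0.8834

Let A_i be the event that floor i is missing after 8 passengers. By inclusion–exclusion on the A_i,
P(all seen) = Σ_{j=0}^{3} (-1)^j C(3,j)((3-j)/3)^8
= 1.00000 - 0.11706 + 0.00046 - 0.00000
= 0.88340.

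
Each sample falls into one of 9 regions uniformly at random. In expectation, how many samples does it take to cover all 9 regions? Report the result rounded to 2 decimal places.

Split into phases: going from k distinct to k+1 distinct takes on average 9/(9-k) samples.
E[T] = 9/9 + 9/8 + 9/7 + ... + 9/2 + 9/1 = 9·H_{9}.
H_{9} = 2.829, so E[T] = 25.461.

25.46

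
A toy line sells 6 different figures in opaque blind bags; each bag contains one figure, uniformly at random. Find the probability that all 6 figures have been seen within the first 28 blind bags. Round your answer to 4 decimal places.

By inclusion–exclusion over which figures are missing,
P(all seen) = Σ_{j=0}^{6} (-1)^j C(6,j)((6-j)/6)^28
= 1.00000 - 0.03640 + 0.00018 - 0.00000 + 0.00000 - 0.00000 + 0.00000
= 0.96378.

0.9638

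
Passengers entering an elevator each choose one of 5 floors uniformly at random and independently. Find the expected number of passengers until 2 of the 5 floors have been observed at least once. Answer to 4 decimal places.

2.2500

With k distinct floors already seen, the next new one arrives after an expected 5/(5-k) passengers.
Sum over k = 0,...,1: E = 5/5 + 5/4 = 2.25000.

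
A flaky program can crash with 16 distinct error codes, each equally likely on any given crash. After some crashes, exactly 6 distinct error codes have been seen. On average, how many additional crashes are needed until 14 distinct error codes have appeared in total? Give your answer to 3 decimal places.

22.863

With k distinct error codes already seen, the next new one takes an expected 16/(16-k) crashes.
Sum over k = 6,...,13: E = 16/10 + 16/9 + 16/8 + ... + 16/4 + 16/3 = 22.8635.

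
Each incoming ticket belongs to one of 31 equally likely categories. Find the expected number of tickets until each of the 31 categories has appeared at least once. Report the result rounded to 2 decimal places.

124.84

After k distinct categories have appeared, the next ticket gives a new one with probability (31-k)/31, so the expected wait for the (k+1)-th is 31/(31-k).
E[T] = 31/31 + 31/30 + 31/29 + ... + 31/2 + 31/1 = 31·H_{31}.
H_{31} = 4.027, so E[T] = 124.845.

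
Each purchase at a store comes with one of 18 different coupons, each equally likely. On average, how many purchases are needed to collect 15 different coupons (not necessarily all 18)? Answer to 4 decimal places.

29.9119

With k distinct coupons already seen, the next new one arrives after an expected 18/(18-k) purchases.
Sum over k = 0,...,14: E = 18/18 + 18/17 + 18/16 + ... + 18/5 + 18/4 = 29.91195.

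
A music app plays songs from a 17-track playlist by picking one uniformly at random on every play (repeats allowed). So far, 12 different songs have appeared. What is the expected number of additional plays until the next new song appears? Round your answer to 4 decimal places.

3.4000

Each play yields a new song with probability (17-12)/17 = 5/17, so the wait is geometric with mean 17/5.
E = 17/5 = 3.40000.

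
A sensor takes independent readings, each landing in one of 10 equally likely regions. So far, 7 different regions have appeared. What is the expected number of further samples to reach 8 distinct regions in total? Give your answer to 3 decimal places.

3.333

With k distinct regions already seen, the next new one takes an expected 10/(10-k) samples.
Only the k = 7 term is needed: E = 10/3 = 3.3333.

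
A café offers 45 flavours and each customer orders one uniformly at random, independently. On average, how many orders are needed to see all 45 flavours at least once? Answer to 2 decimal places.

Split into phases: going from k distinct to k+1 distinct takes on average 45/(45-k) orders.
E[T] = 45/45 + 45/44 + 45/43 + ... + 45/2 + 45/1 = 45·H_{45}.
H_{45} = 4.395, so E[T] = 197.773.

197.77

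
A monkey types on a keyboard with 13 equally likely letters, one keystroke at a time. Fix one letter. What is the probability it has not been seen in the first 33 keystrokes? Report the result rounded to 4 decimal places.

0.0713

Each keystroke misses the fixed letter with probability (13-1)/13 = 12/13, independently.
P(still missing after 33) = (12/13)^33 = 0.07126.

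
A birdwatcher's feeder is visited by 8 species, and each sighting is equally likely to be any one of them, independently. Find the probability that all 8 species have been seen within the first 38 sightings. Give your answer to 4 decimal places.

By inclusion–exclusion over which species are missing,
P(all seen) = Σ_{j=0}^{8} (-1)^j C(8,j)((8-j)/8)^38
= 1.00000 - 0.05005 + 0.00050 - 0.00000 + 0.00000 - 0.00000 + 0.00000 - 0.00000 + 0.00000
= 0.95045.

0.9505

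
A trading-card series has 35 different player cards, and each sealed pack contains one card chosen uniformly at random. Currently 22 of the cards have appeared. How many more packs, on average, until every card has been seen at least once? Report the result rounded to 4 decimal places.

From k distinct to k+1 distinct takes on average 35/(35-k) packs.
Sum over k = 22,...,34: E = 35/13 + 35/12 + 35/11 + ... + 35/2 + 35/1 = 111.30468.

111.3047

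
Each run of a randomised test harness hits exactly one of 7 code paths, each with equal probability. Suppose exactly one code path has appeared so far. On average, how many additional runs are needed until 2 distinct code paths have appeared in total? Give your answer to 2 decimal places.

From k distinct to k+1 distinct takes on average 7/(7-k) runs.
Only the k = 1 term is needed: E = 7/6 = 1.167.

1.17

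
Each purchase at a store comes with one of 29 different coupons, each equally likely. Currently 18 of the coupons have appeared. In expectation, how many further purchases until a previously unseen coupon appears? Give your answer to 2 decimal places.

2.64

Each purchase yields a new coupon with probability (29-18)/29 = 11/29, so the wait is geometric with mean 29/11.
E = 29/11 = 2.636.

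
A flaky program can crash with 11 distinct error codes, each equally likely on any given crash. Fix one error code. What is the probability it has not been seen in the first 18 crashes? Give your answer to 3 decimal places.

0.180

Each crash misses the fixed error code with probability (11-1)/11 = 10/11, independently.
P(still missing after 18) = (10/11)^18 = 0.1799.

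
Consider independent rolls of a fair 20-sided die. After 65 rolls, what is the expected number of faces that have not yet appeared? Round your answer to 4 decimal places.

For each face, P(unseen after 65) = (19/20)^65 = 0.03565.
By linearity of expectation, E[unseen] = 20·(19/20)^65 = 0.71296.

0.7130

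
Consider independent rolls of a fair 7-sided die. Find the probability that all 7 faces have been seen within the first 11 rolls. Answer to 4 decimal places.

0.1631

By inclusion–exclusion over which faces are missing,
P(all seen) = Σ_{j=0}^{7} (-1)^j C(7,j)((7-j)/7)^11
= 1.00000 - 1.28435 + 0.51857 - 0.07424 + 0.00314 - 0.00002 + 0.00000 - 0.00000
= 0.16310.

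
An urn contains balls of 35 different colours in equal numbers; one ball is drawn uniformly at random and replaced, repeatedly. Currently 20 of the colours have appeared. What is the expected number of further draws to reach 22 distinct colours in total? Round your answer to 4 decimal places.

The wait to go from k to k+1 distinct colours is geometric with mean 35/(35-k).
Sum over k = 20,...,21: E = 35/15 + 35/14 = 4.83333.

4.8333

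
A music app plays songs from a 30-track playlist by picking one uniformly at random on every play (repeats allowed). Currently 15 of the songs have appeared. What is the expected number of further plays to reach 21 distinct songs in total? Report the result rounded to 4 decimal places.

From k distinct to k+1 distinct takes on average 30/(30-k) plays.
Sum over k = 15,...,20: E = 30/15 + 30/14 + 30/13 + 30/12 + 30/11 + 30/10 = 14.67782.

14.6778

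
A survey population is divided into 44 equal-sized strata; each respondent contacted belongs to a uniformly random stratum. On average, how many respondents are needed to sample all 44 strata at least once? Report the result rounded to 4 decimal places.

After k distinct strata have appeared, the next respondent gives a new one with probability (44-k)/44, so the expected wait for the (k+1)-th is 44/(44-k).
E[T] = 44/44 + 44/43 + 44/42 + ... + 44/2 + 44/1 = 44·H_{44}.
H_{44} = 4.37273, so E[T] = 192.39994.

192.3999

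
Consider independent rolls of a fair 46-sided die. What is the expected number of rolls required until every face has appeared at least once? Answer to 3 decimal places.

203.168

After k distinct faces have appeared, the next roll gives a new one with probability (46-k)/46, so the expected wait for the (k+1)-th is 46/(46-k).
E[T] = 46/46 + 46/45 + 46/44 + ... + 46/2 + 46/1 = 46·H_{46}.
H_{46} = 4.4167, so E[T] = 203.1676.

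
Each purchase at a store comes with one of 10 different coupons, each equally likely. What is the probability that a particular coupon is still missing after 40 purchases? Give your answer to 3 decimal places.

0.015

Each purchase misses the fixed coupon with probability (10-1)/10 = 9/10, independently.
P(still missing after 40) = (9/10)^40 = 0.0148.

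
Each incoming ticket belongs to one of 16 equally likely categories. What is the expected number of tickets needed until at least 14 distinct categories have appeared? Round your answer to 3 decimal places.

30.092

Going from k to k+1 distinct takes a geometric number of tickets with mean 16/(16-k).
Sum over k = 0,...,13: E = 16/16 + 16/15 + 16/14 + ... + 16/4 + 16/3 = 30.0917.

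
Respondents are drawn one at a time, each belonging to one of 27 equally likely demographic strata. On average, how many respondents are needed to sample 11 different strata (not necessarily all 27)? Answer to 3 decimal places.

13.790

With k distinct strata already seen, the next new one arrives after an expected 27/(27-k) respondents.
Sum over k = 0,...,10: E = 27/27 + 27/26 + 27/25 + ... + 27/18 + 27/17 = 13.7896.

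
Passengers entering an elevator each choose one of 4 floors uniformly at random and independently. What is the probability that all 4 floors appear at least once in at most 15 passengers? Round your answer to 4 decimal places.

0.9467

By inclusion–exclusion over which floors are missing,
P(all seen) = Σ_{j=0}^{4} (-1)^j C(4,j)((4-j)/4)^15
= 1.00000 - 0.05345 + 0.00018 - 0.00000 + 0.00000
= 0.94673.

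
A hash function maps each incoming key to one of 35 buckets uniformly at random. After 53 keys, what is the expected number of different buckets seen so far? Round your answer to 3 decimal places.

For each bucket, P(seen in 53 keys) = 1 - (34/35)^53 = 0.7848.
By linearity of expectation, E[distinct seen] = 35·(1 - (34/35)^53) = 27.4691.

27.469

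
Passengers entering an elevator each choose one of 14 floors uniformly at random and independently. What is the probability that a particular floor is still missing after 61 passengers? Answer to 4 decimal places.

On each passenger the fixed floor fails to appear with probability 13/14.
P(still missing after 61) = (13/14)^61 = 0.01088.

0.0109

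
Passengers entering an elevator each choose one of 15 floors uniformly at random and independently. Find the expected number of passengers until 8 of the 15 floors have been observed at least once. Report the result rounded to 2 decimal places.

With k distinct floors already seen, the next new one arrives after an expected 15/(15-k) passengers.
Sum over k = 0,...,7: E = 15/15 + 15/14 + 15/13 + ... + 15/9 + 15/8 = 10.881.

10.88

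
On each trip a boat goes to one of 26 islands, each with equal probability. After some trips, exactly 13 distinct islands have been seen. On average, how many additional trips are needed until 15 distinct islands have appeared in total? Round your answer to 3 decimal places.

4.167

From k distinct to k+1 distinct takes on average 26/(26-k) trips.
Sum over k = 13,...,14: E = 26/13 + 26/12 = 4.1667.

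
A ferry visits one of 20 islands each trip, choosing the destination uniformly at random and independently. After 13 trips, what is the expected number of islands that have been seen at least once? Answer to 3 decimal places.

9.733

For each island, P(seen in 13 trips) = 1 - (19/20)^13 = 0.4867.
By linearity of expectation, E[distinct seen] = 20·(1 - (19/20)^13) = 9.7332.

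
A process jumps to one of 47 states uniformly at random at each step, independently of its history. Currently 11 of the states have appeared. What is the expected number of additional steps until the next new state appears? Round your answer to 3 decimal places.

Each step yields a new state with probability (47-11)/47 = 36/47, so the wait is geometric with mean 47/36.
E = 47/36 = 1.3056.

1.306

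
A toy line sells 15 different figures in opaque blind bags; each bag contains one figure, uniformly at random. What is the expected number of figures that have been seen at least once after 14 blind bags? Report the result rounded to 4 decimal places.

For each figure, P(seen in 14 blind bags) = 1 - (14/15)^14 = 0.61936.
By linearity of expectation, E[distinct seen] = 15·(1 - (14/15)^14) = 9.29039.

9.2904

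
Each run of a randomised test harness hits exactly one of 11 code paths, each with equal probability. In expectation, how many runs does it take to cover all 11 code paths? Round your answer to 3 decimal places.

33.219

After k distinct code paths have appeared, the next run gives a new one with probability (11-k)/11, so the expected wait for the (k+1)-th is 11/(11-k).
E[T] = 11/11 + 11/10 + 11/9 + ... + 11/2 + 11/1 = 11·H_{11}.
H_{11} = 3.0199, so E[T] = 33.2187.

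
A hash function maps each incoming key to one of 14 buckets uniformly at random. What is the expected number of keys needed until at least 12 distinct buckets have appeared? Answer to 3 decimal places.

24.522

With k distinct buckets already seen, the next new one arrives after an expected 14/(14-k) keys.
Sum over k = 0,...,11: E = 14/14 + 14/13 + 14/12 + ... + 14/4 + 14/3 = 24.5219.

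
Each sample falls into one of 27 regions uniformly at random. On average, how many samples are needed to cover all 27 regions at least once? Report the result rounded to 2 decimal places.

105.07

The wait to go from k to k+1 distinct regions is geometric with mean 27/(27-k).
E[T] = 27/27 + 27/26 + 27/25 + ... + 27/2 + 27/1 = 27·H_{27}.
H_{27} = 3.891, so E[T] = 105.069.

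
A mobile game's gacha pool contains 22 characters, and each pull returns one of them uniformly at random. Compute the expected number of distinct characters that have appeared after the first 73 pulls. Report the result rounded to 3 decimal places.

For each character, P(seen in 73 pulls) = 1 - (21/22)^73 = 0.9665.
By linearity of expectation, E[distinct seen] = 22·(1 - (21/22)^73) = 21.2628.

21.263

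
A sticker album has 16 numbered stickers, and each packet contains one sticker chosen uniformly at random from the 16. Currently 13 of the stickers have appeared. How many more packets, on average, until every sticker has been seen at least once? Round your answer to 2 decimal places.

With k distinct stickers already seen, the next new one takes an expected 16/(16-k) packets.
Sum over k = 13,...,15: E = 16/3 + 16/2 + 16/1 = 29.333.

29.33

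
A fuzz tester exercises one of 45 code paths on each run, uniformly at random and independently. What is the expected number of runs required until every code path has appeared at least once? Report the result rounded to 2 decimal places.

Split into phases: going from k distinct to k+1 distinct takes on average 45/(45-k) runs.
E[T] = 45/45 + 45/44 + 45/43 + ... + 45/2 + 45/1 = 45·H_{45}.
H_{45} = 4.395, so E[T] = 197.773.

197.77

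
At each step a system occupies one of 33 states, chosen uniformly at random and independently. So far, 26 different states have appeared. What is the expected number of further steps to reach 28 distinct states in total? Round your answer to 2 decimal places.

The wait to go from k to k+1 distinct states is geometric with mean 33/(33-k).
Sum over k = 26,...,27: E = 33/7 + 33/6 = 10.214.

10.21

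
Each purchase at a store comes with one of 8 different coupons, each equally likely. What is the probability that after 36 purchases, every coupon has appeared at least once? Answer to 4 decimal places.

By inclusion–exclusion over which coupons are missing,
P(all seen) = Σ_{j=0}^{8} (-1)^j C(8,j)((8-j)/8)^36
= 1.00000 - 0.06537 + 0.00089 - 0.00000 + 0.00000 - 0.00000 + 0.00000 - 0.00000 + 0.00000
= 0.93552.

0.9355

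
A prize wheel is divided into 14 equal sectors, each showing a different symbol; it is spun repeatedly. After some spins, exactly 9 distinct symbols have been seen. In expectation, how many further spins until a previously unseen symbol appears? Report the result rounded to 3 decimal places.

Each spin yields a new symbol with probability (14-9)/14 = 5/14, so the wait is geometric with mean 14/5.
E = 14/5 = 2.8000.

2.800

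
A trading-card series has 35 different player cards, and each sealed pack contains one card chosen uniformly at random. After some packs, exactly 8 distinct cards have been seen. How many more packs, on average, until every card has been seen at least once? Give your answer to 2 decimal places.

136.20

The wait to go from k to k+1 distinct cards is geometric with mean 35/(35-k).
Sum over k = 8,...,34: E = 35/27 + 35/26 + 35/25 + ... + 35/2 + 35/1 = 136.201.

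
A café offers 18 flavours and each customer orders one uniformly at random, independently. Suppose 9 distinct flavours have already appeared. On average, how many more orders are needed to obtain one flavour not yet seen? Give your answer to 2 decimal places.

2.00

The number of orders until the next new flavour is geometric with success probability 9/18, so its mean is 18/9.
E = 18/9 = 2.000.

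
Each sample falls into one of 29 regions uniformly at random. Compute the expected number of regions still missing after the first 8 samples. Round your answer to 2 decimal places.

For each region, P(unseen after 8) = (28/29)^8 = 0.755.
By linearity of expectation, E[unseen] = 29·(28/29)^8 = 21.902.

21.90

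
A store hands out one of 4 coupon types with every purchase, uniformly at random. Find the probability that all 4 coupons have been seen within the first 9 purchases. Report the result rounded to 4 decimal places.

0.7114

By inclusion–exclusion over which coupons are missing,
P(all seen) = Σ_{j=0}^{4} (-1)^j C(4,j)((4-j)/4)^9
= 1.00000 - 0.30034 + 0.01172 - 0.00002 + 0.00000
= 0.71136.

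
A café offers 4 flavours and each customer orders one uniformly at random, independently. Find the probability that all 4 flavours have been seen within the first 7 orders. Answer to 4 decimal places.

By inclusion–exclusion over which flavours are missing,
P(all seen) = Σ_{j=0}^{4} (-1)^j C(4,j)((4-j)/4)^7
= 1.00000 - 0.53394 + 0.04688 - 0.00024 + 0.00000
= 0.51270.

0.5127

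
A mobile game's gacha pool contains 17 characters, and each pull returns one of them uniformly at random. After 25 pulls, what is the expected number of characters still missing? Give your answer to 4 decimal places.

3.7344

For each character, P(unseen after 25) = (16/17)^25 = 0.21967.
By linearity of expectation, E[unseen] = 17·(16/17)^25 = 3.73444.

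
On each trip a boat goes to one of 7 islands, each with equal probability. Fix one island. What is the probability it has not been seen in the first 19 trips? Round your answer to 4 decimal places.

On each trip the fixed island fails to appear with probability 6/7.
P(still missing after 19) = (6/7)^19 = 0.05346.

0.0535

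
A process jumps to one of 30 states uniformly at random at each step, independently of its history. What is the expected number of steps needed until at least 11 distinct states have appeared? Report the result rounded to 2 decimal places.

Going from k to k+1 distinct takes a geometric number of steps with mean 30/(30-k).
Sum over k = 0,...,10: E = 30/30 + 30/29 + 30/28 + ... + 30/21 + 30/20 = 13.417.

13.42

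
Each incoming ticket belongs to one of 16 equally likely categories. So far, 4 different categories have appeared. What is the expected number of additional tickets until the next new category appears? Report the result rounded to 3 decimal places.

The number of tickets until the next new category is geometric with success probability 12/16, so its mean is 16/12.
E = 16/12 = 1.3333.

1.333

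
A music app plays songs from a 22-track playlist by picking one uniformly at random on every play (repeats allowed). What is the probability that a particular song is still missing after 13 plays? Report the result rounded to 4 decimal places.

0.5462

Each play misses the fixed song with probability (22-1)/22 = 21/22, independently.
P(still missing after 13) = (21/22)^13 = 0.54621.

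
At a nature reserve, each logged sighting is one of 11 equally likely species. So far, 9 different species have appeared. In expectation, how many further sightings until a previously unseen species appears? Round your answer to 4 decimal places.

The number of sightings until the next new species is geometric with success probability 2/11, so its mean is 11/2.
E = 11/2 = 5.50000.

5.5000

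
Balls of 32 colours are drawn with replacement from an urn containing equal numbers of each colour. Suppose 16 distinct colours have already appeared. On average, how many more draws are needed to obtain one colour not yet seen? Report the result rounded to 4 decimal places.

2.0000

The number of draws until the next new colour is geometric with success probability 16/32, so its mean is 32/16.
E = 32/16 = 2.00000.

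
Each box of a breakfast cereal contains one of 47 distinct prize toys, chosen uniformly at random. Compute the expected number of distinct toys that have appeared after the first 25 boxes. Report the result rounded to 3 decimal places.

19.547

For each toy, P(seen in 25 boxes) = 1 - (46/47)^25 = 0.4159.
By linearity of expectation, E[distinct seen] = 47·(1 - (46/47)^25) = 19.5465.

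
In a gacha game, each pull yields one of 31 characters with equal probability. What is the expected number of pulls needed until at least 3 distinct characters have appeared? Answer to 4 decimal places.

Going from k to k+1 distinct takes a geometric number of pulls with mean 31/(31-k).
Sum over k = 0,...,2: E = 31/31 + 31/30 + 31/29 = 3.10230.

3.1023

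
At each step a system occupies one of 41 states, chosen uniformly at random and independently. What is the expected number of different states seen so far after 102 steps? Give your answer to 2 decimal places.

37.70

For each state, P(seen in 102 steps) = 1 - (40/41)^102 = 0.919.
By linearity of expectation, E[distinct seen] = 41·(1 - (40/41)^102) = 37.697.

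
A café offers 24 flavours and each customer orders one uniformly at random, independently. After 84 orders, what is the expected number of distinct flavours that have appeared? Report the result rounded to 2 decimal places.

For each flavour, P(seen in 84 orders) = 1 - (23/24)^84 = 0.972.
By linearity of expectation, E[distinct seen] = 24·(1 - (23/24)^84) = 23.328.

23.33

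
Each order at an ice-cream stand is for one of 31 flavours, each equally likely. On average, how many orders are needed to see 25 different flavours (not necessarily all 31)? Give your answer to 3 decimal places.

48.895

Going from k to k+1 distinct takes a geometric number of orders with mean 31/(31-k).
Sum over k = 0,...,24: E = 31/31 + 31/30 + 31/29 + ... + 31/8 + 31/7 = 48.8946.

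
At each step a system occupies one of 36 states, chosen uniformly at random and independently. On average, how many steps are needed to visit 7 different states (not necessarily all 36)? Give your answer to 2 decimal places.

With k distinct states already seen, the next new one arrives after an expected 36/(36-k) steps.
Sum over k = 0,...,6: E = 36/36 + 36/35 + 36/34 + ... + 36/31 + 36/30 = 7.665.

7.66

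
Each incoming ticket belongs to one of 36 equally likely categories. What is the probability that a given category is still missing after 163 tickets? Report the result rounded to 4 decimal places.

Each ticket misses the fixed category with probability (36-1)/36 = 35/36, independently.
P(still missing after 163) = (35/36)^163 = 0.01013.

0.0101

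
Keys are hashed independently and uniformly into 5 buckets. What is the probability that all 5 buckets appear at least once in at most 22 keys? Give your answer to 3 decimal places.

0.963

Let A_i be the event that bucket i is missing after 22 keys. By inclusion–exclusion on the A_i,
P(all seen) = Σ_{j=0}^{5} (-1)^j C(5,j)((5-j)/5)^22
= 1.0000 - 0.0369 + 0.0001 - 0.0000 + 0.0000 - 0.0000
= 0.9632.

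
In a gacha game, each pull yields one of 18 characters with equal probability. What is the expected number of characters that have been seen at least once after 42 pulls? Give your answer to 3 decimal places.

16.368

For each character, P(seen in 42 pulls) = 1 - (17/18)^42 = 0.9093.
By linearity of expectation, E[distinct seen] = 18·(1 - (17/18)^42) = 16.3681.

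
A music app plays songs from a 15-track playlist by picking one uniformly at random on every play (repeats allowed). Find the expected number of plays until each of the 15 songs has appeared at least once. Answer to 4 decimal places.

The wait to go from k to k+1 distinct songs is geometric with mean 15/(15-k).
E[T] = 15/15 + 15/14 + 15/13 + ... + 15/2 + 15/1 = 15·H_{15}.
H_{15} = 3.31823, so E[T] = 49.77343.

49.7734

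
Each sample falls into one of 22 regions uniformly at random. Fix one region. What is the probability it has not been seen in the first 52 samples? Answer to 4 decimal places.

0.0890

Each sample misses the fixed region with probability (22-1)/22 = 21/22, independently.
P(still missing after 52) = (21/22)^52 = 0.08901.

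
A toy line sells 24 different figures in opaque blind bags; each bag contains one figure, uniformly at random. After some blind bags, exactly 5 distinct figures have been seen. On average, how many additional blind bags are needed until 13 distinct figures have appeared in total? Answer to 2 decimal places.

From k distinct to k+1 distinct takes on average 24/(24-k) blind bags.
Sum over k = 5,...,12: E = 24/19 + 24/18 + 24/17 + ... + 24/13 + 24/12 = 12.669.

12.67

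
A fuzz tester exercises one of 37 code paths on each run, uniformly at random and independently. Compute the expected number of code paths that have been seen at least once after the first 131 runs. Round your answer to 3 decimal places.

For each code path, P(seen in 131 runs) = 1 - (36/37)^131 = 0.9724.
By linearity of expectation, E[distinct seen] = 37·(1 - (36/37)^131) = 35.9781.

35.978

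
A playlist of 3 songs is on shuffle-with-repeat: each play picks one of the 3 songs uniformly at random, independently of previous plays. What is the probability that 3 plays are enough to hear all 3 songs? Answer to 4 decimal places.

Let A_i be the event that song i is missing after 3 plays. By inclusion–exclusion on the A_i,
P(all seen) = Σ_{j=0}^{3} (-1)^j C(3,j)((3-j)/3)^3
= 1.00000 - 0.88889 + 0.11111 - 0.00000
= 0.22222.

0.2222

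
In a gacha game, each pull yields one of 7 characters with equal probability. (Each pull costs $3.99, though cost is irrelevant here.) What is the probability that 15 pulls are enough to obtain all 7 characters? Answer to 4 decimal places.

By inclusion–exclusion over which characters are missing,
P(all seen) = Σ_{j=0}^{7} (-1)^j C(7,j)((7-j)/7)^15
= 1.00000 - 0.69326 + 0.13499 - 0.00792 + 0.00011 - 0.00000 + 0.00000 - 0.00000
= 0.43392.

0.4339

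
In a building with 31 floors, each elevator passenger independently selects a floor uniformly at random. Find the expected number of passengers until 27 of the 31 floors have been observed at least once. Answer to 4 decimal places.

60.2613

Going from k to k+1 distinct takes a geometric number of passengers with mean 31/(31-k).
Sum over k = 0,...,26: E = 31/31 + 31/30 + 31/29 + ... + 31/6 + 31/5 = 60.26127.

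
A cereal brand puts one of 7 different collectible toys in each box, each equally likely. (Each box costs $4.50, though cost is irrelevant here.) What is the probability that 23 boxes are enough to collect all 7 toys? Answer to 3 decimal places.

0.807

Let A_i be the event that toy i is missing after 23 boxes. By inclusion–exclusion on the A_i,
P(all seen) = Σ_{j=0}^{7} (-1)^j C(7,j)((7-j)/7)^23
= 1.0000 - 0.2020 + 0.0091 - 0.0001 + 0.0000 - 0.0000 + 0.0000 - 0.0000
= 0.8071.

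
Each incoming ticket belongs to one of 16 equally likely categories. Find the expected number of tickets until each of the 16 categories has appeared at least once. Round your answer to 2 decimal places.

54.09

The wait to go from k to k+1 distinct categories is geometric with mean 16/(16-k).
E[T] = 16/16 + 16/15 + 16/14 + ... + 16/2 + 16/1 = 16·H_{16}.
H_{16} = 3.381, so E[T] = 54.092.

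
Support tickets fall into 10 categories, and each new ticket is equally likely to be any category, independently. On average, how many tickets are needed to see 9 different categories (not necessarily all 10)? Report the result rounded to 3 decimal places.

19.290

Going from k to k+1 distinct takes a geometric number of tickets with mean 10/(10-k).
Sum over k = 0,...,8: E = 10/10 + 10/9 + 10/8 + ... + 10/3 + 10/2 = 19.2897.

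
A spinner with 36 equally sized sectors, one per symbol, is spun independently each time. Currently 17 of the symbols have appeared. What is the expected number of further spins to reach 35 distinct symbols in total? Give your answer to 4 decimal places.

91.7186

From k distinct to k+1 distinct takes on average 36/(36-k) spins.
Sum over k = 17,...,34: E = 36/19 + 36/18 + 36/17 + ... + 36/3 + 36/2 = 91.71863.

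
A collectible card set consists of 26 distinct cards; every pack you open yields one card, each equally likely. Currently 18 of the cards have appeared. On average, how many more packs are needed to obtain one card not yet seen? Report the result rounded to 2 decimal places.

3.25

Each pack yields a new card with probability (26-18)/26 = 8/26, so the wait is geometric with mean 26/8.
E = 26/8 = 3.250.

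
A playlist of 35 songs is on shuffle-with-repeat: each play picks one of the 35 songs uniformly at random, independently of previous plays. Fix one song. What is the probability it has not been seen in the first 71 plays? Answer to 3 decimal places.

Each play misses the fixed song with probability (35-1)/35 = 34/35, independently.
P(still missing after 71) = (34/35)^71 = 0.1277.

0.128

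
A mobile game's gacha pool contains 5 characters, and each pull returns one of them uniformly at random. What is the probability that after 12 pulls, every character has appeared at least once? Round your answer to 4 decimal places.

By inclusion–exclusion over which characters are missing,
P(all seen) = Σ_{j=0}^{5} (-1)^j C(5,j)((5-j)/5)^12
= 1.00000 - 0.34360 + 0.02177 - 0.00017 + 0.00000 - 0.00000
= 0.67800.

0.6780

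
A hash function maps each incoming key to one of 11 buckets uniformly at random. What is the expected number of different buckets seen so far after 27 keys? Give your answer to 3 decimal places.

10.161

For each bucket, P(seen in 27 keys) = 1 - (10/11)^27 = 0.9237.
By linearity of expectation, E[distinct seen] = 11·(1 - (10/11)^27) = 10.1609.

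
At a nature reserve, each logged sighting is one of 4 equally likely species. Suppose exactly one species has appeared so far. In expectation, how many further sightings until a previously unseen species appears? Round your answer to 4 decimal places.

Each sighting yields a new species with probability (4-1)/4 = 3/4, so the wait is geometric with mean 4/3.
E = 4/3 = 1.33333.

1.3333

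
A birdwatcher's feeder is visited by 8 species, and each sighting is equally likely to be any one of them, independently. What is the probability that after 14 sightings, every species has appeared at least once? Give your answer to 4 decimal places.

0.1917

Let A_i be the event that species i is missing after 14 sightings. By inclusion–exclusion on the A_i,
P(all seen) = Σ_{j=0}^{8} (-1)^j C(8,j)((8-j)/8)^14
= 1.00000 - 1.23368 + 0.49890 - 0.07772 + 0.00427 - 0.00006 + 0.00000 - 0.00000 + 0.00000
= 0.19172.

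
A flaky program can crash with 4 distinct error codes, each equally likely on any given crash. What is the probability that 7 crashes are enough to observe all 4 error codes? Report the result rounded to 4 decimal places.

0.5127

By inclusion–exclusion over which error codes are missing,
P(all seen) = Σ_{j=0}^{4} (-1)^j C(4,j)((4-j)/4)^7
= 1.00000 - 0.53394 + 0.04688 - 0.00024 + 0.00000
= 0.51270.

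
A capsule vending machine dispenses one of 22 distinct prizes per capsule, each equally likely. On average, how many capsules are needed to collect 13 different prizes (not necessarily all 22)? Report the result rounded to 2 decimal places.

18.96

With k distinct prizes already seen, the next new one arrives after an expected 22/(22-k) capsules.
Sum over k = 0,...,12: E = 22/22 + 22/21 + 22/20 + ... + 22/11 + 22/10 = 18.961.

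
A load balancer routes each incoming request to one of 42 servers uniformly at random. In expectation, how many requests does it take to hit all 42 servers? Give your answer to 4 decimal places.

181.7232

The wait to go from k to k+1 distinct servers is geometric with mean 42/(42-k).
E[T] = 42/42 + 42/41 + 42/40 + ... + 42/2 + 42/1 = 42·H_{42}.
H_{42} = 4.32674, so E[T] = 181.72320.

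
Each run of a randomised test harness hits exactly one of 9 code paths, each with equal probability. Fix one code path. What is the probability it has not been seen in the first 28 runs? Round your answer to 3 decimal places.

0.037

Each run misses the fixed code path with probability (9-1)/9 = 8/9, independently.
P(still missing after 28) = (8/9)^28 = 0.0370.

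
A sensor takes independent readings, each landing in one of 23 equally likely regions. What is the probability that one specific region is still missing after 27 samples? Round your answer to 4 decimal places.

Each sample misses the fixed region with probability (23-1)/23 = 22/23, independently.
P(still missing after 27) = (22/23)^27 = 0.30113.

0.3011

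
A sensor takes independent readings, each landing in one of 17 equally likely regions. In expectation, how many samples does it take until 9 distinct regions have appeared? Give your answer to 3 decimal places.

Going from k to k+1 distinct takes a geometric number of samples with mean 17/(17-k).
Sum over k = 0,...,8: E = 17/17 + 17/16 + 17/15 + ... + 17/10 + 17/9 = 12.2688.

12.269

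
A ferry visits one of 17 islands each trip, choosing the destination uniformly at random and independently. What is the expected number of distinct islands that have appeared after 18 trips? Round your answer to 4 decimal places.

11.2914

For each island, P(seen in 18 trips) = 1 - (16/17)^18 = 0.66420.
By linearity of expectation, E[distinct seen] = 17·(1 - (16/17)^18) = 11.29142.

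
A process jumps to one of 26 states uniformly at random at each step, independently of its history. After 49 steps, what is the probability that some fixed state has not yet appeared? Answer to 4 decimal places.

0.1463

On each step the fixed state fails to appear with probability 25/26.
P(still missing after 49) = (25/26)^49 = 0.14634.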